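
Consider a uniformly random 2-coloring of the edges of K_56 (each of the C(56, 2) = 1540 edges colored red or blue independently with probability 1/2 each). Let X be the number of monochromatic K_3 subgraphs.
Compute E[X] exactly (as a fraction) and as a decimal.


Let X = Σ_S X_S over the C(56, 3) = 27720 subsets S of size 3, where X_S = 1 if the K_3 on S is monochromatic.
For a fixed S, the K_3 on S has C(3, 2) = 3 edges. P[all 3 edges red] = (1/2)^3, and likewise for blue, so P[monochromatic] = 2·(1/2)^3 = 2^{1 − 3} = 1/4.
By linearity: E[X] = C(56, 3) · 2^{1 − 3} = 27720 · 1/4 = 6930.
Numerically: E[X] ≈ 6930.000.

E[X] = C(56,3)·2^(1−C(3,2)) = 6930 ≈ 6930.000.


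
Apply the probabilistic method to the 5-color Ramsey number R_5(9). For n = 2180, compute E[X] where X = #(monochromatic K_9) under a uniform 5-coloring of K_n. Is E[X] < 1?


E[X] = C(2180, 9) · 5^{1 − 36} = 3014145651459519573444800 · 5^{−35} = 3014145651459519573444800/2910383045673370361328125.
As a reduced fraction: E[X] = 120565826058380782937792/116415321826934814453125 ≈ 1.0357.
Is E[X] < 1? NO.
Since E[X] ≥ 1, the first-moment bound is inconclusive at n = 2180; it does NOT by itself certify R_5(9) > 2180.

E[X] = 120565826058380782937792/116415321826934814453125 ≈ 1.0357; E[X] ≥ 1; first-moment method inconclusive here.


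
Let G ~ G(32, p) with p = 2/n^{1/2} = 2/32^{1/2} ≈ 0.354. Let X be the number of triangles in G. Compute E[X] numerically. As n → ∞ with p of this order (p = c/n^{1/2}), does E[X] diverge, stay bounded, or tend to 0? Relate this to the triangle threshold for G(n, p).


Number of potential triangles: C(32, 3) = 4960.
Each occurs with probability p³ ≈ (0.354)³ ≈ 4.41942e-02.
By linearity: E[X] = C(32, 3)·p³ ≈ 4960 · 4.41942e-02 ≈ 219.203.
Since α = 1/2 < 1, p = c/n^{1/2} ≫ 1/n is above the triangle threshold p ~ 1/n. Asymptotically E[X] ~ (c³/6)·n^{3(1−α)} = (2³/6)·n^{1.5} → ∞; triangles are abundant w.h.p.

E[X] ≈ 219.203; in regime p = Θ(1/n^{1/2}) E[X] diverges (above the triangle threshold p ~ 1/n).


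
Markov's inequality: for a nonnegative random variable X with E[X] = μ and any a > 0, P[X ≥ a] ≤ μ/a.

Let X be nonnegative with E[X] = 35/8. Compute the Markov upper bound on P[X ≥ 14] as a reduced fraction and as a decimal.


μ = E[X] = 35/8, a = 14.
Markov: P[X ≥ 14] ≤ μ/a = (35/8)/14 = 5/16.
Numerically: ≈ 0.312500.
(Since a = 14 > μ = 4.375000, the bound 5/16 is < 1 and informative.)

P[X ≥ 14] ≤ 5/16 ≈ 0.312500.


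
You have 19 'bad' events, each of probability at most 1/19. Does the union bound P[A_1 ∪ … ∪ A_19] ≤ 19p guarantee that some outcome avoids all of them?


Union bound: P[∪_{i=1}^{19} A_i] ≤ Σ_i P[A_i] ≤ 19·p = 19·(1/19) = 1.
Numerically: 1 ≈ 1.0000000.
Is 1 < 1? NO.
Since the bound 1 is ≥ 1, the union bound is uninformative here; it does NOT by itself certify existence.

19·p = 1 ≈ 1.0000000; existence NOT certified by the union bound.


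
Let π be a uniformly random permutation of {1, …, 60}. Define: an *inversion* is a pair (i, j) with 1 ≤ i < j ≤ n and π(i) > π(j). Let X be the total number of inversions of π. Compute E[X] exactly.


Write X = Σ X_I over the C(60, 2) = 1770 pairs i < j, with X_I the indicator of one inversion.
There are 1770 indicators.
For each fixed pair i < j, the values π(i) and π(j) are two distinct elements of {1, …, 60} in uniformly random order; by symmetry P[π(i) > π(j)] = 1/2.
By linearity: E[X] = 1770 · (1/2) = C(60, 2) · (1/2) = 1770/2 = 885 ≈ 885.000000.

E[X] = 885 = 885.000000.


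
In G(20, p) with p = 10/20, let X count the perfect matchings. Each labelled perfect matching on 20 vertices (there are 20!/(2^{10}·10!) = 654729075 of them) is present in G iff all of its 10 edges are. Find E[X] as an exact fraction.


K_20 has 20!/(2^{10}·10!) = 654729075 labelled perfect matchings.
For each such perfect matching H, let X_H = 1 if all 10 edges of H are present in G. Then P[X_H = 1] = p^{10} = (1/2)^{10} = 1/1024.
Summing the indicators: E[X] = Σ_H E[X_H] = 654729075 · p^{10} = 654729075 · 1/1024 = 654729075/1024.
Numerically: E[X] ≈ 6.39e+05.

E[X] = 654729075 · (1/2)^{10} = 654729075/1024 ≈ 6.39e+05.


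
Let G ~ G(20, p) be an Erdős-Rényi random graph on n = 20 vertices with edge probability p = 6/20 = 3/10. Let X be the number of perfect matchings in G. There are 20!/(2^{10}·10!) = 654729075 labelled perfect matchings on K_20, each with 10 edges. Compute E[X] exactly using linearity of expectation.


K_20 has 20!/(2^{10}·10!) = 654729075 labelled perfect matchings.
For each such perfect matching H, let X_H = 1 if all 10 edges of H are present in G. Then P[X_H = 1] = p^{10} = (3/10)^{10} = 59049/10000000000.
By linearity of expectation: E[X] = Σ_H E[X_H] = 654729075 · p^{10} = 654729075 · 59049/10000000000 = 1546443885987/400000000.
Numerically: E[X] ≈ 3866.

E[X] = 654729075 · (3/10)^{10} = 1546443885987/400000000 ≈ 3866.


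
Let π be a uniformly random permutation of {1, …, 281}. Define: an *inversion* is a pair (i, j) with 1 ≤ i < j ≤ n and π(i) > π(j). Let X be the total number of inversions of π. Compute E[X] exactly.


Write X = Σ X_I over the C(281, 2) = 39340 pairs i < j, with X_I the indicator of one inversion.
There are 39340 indicators.
For each fixed pair i < j, the values π(i) and π(j) are two distinct elements of {1, …, 281} in uniformly random order; by symmetry P[π(i) > π(j)] = 1/2.
By linearity: E[X] = 39340 · (1/2) = C(281, 2) · (1/2) = 39340/2 = 19670 ≈ 19670.000000.

E[X] = 19670 = 19670.000000.


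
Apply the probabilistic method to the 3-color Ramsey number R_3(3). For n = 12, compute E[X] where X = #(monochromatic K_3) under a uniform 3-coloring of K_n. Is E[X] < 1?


E[X] = C(12, 3) · 3^{1 − 3} = 220 · 3^{−2} = 220/9.
As a reduced fraction: E[X] = 220/9 ≈ 24.44444.
Is E[X] < 1? NO.
Since E[X] ≥ 1, the first-moment bound is inconclusive at n = 12; it does NOT by itself certify R_3(3) > 12.

E[X] = 220/9 ≈ 24.44444; E[X] ≥ 1; first-moment method inconclusive here.


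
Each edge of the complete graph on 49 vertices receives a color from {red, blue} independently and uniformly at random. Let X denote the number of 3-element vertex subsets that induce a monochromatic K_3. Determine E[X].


Let X = Σ_S X_S over the C(49, 3) = 18424 subsets S of size 3, where X_S = 1 if the K_3 on S is monochromatic.
For a fixed S, the K_3 on S has C(3, 2) = 3 edges. P[all 3 edges red] = (1/2)^3, and likewise for blue, so P[monochromatic] = 2·(1/2)^3 = 2^{1 − 3} = 1/4.
By linearity: E[X] = C(49, 3) · 2^{1 − 3} = 18424 · 1/4 = 4606.
Numerically: E[X] ≈ 4606.000.

E[X] = C(49,3)·2^(1−C(3,2)) = 4606 ≈ 4606.000.


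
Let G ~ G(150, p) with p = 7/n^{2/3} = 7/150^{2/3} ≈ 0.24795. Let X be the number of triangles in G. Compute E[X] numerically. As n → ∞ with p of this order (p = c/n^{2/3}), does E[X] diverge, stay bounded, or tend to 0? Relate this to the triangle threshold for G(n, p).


Number of potential triangles: C(150, 3) = 551300.
Each occurs with probability p³ ≈ (0.24795)³ ≈ 1.5244444e-02.
By linearity: E[X] = C(150, 3)·p³ ≈ 551300 · 1.5244444e-02 ≈ 8404.26222.
Since α = 2/3 < 1, p = c/n^{2/3} ≫ 1/n is above the triangle threshold p ~ 1/n. Asymptotically E[X] ~ (c³/6)·n^{3(1−α)} = (7³/6)·n^{1} → ∞; triangles are abundant w.h.p.

E[X] ≈ 8404.26222; in regime p = Θ(1/n^{2/3}) E[X] diverges (above the triangle threshold p ~ 1/n).


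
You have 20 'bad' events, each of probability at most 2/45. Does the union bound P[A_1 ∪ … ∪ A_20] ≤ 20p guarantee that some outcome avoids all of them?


Union bound: P[∪_{i=1}^{20} A_i] ≤ Σ_i P[A_i] ≤ 20·p = 20·(2/45) = 8/9.
Numerically: 8/9 ≈ 0.88889.
Is 8/9 < 1? YES.
Since P[∪ A_i] ≤ 8/9 < 1, the complement has P[∩ A_i^c] ≥ 1 − 8/9 = 1/9 > 0, so some outcome avoids every A_i.

20·p = 8/9 ≈ 0.88889; existence CERTIFIED by the union bound.


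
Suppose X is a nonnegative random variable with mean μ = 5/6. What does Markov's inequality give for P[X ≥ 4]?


μ = E[X] = 5/6, a = 4.
Markov: P[X ≥ 4] ≤ μ/a = (5/6)/4 = 5/24.
Numerically: ≈ 0.2083.
(Since a = 4 > μ = 0.8333, the bound 5/24 is < 1 and informative.)

P[X ≥ 4] ≤ 5/24 ≈ 0.2083.


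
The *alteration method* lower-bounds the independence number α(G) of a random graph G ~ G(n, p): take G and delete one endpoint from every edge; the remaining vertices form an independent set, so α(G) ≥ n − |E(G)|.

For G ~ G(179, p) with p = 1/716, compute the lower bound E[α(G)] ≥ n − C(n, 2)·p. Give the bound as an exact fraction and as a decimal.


E[|E(G)|] = C(179, 2)·p = 15931 · (1/716) = 89/4.
E[α(G)] ≥ n − E[|E(G)|] = 179 − 89/4 = 627/4.
Numerically: ≈ 156.750000.
(This is only a lower bound; the true E[α(G)] may be larger.)

E[α(G)] ≥ 627/4 ≈ 156.750000.


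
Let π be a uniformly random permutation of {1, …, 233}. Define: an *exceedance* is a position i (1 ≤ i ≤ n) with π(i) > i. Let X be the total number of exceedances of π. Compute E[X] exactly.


Write X = Σ_{i=1}^{233} X_i, where X_i = 1_{π(i) > i}.
For each fixed i, π(i) is uniform over {1, …, 233} (marginal of a uniform permutation), so P[π(i) > i] = (n − i)/n. Summing: Σ_{i=1}^{233} (n − i)/n = (0 + 1 + … + 232)/233 = 233(233 − 1)/(2·233) = (233 − 1)/2.
Hence E[X] = Σ_{i=1}^{233} (233 − i)/233 = 116 ≈ 116.0000.

E[X] = 116 = 116.0000.


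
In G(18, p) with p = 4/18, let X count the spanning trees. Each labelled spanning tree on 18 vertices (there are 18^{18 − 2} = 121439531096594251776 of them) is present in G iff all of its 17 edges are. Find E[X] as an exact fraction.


K_18 has 18^{18 − 2} = 121439531096594251776 labelled spanning trees.
For each such spanning tree H, let X_H = 1 if all 17 edges of H are present in G. Then P[X_H = 1] = p^{17} = (2/9)^{17} = 131072/16677181699666569.
By linearity of expectation: E[X] = Σ_H E[X_H] = 121439531096594251776 · p^{17} = 121439531096594251776 · 131072/16677181699666569 = 8589934592/9.
Numerically: E[X] ≈ 9.54e+08.

E[X] = 121439531096594251776 · (2/9)^{17} = 8589934592/9 ≈ 9.54e+08.


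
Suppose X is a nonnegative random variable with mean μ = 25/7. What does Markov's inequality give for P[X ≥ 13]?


μ = E[X] = 25/7, a = 13.
Markov: P[X ≥ 13] ≤ μ/a = (25/7)/13 = 25/91.
Numerically: ≈ 0.2747.
(Since a = 13 > μ = 3.5714, the bound 25/91 is < 1 and informative.)

P[X ≥ 13] ≤ 25/91 ≈ 0.2747.


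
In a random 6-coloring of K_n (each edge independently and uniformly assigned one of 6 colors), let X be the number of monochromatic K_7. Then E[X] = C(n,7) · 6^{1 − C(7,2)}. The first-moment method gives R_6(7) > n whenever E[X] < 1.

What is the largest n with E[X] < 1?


We need C(n, 7) · 6^{1 − 21} < 1, i.e. C(n, 7) < 6^{21 − 1} = 3656158440062976.
Check values of n near the boundary:
  n = 562: C(562, 7) = 3384017972944752; 3384017972944752 < 3656158440062976? YES
  n = 563: C(563, 7) = 3426622515769596; 3426622515769596 < 3656158440062976? YES
  n = 564: C(564, 7) = 3469685994423792; 3469685994423792 < 3656158440062976? YES
  n = 565: C(565, 7) = 3513212521235560; 3513212521235560 < 3656158440062976? YES
  n = 566: C(566, 7) = 3557206237959440; 3557206237959440 < 3656158440062976? YES
  n = 567: C(567, 7) = 3601671315933933; 3601671315933933 < 3656158440062976? YES
  n = 568: C(568, 7) = 3646611956239704; 3646611956239704 < 3656158440062976? YES
  n = 569: C(569, 7) = 3692032389858348; 3692032389858348 < 3656158440062976? NO
  n = 570: C(570, 7) = 3737936877831720; 3737936877831720 < 3656158440062976? NO
  n = 571: C(571, 7) = 3784329711421830; 3784329711421830 < 3656158440062976? NO
The largest n with C(n, 7) < 3656158440062976 is n = 568 (where E[X] = 16882462760369/16926659444736 ≈ 0.997389). Hence R_6(7) > 568, i.e. R_6(7) ≥ 569.

Largest n = 568; hence R_6(7) > 568.


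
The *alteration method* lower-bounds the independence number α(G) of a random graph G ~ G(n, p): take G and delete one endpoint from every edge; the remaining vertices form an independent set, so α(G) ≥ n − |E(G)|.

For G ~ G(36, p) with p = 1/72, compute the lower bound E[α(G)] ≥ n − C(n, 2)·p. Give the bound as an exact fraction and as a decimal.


E[|E(G)|] = C(36, 2)·p = 630 · (1/72) = 35/4.
E[α(G)] ≥ n − E[|E(G)|] = 36 − 35/4 = 109/4.
Numerically: ≈ 27.25000.
(This is only a lower bound; the true E[α(G)] may be larger.)

E[α(G)] ≥ 109/4 ≈ 27.25000.


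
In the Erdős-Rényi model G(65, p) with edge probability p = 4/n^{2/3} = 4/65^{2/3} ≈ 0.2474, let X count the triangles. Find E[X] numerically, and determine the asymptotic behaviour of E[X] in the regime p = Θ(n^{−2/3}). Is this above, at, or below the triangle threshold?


Number of potential triangles: C(65, 3) = 43680.
Each occurs with probability p³ ≈ (0.2474)³ ≈ 1.514793e-02.
By linearity: E[X] = C(65, 3)·p³ ≈ 43680 · 1.514793e-02 ≈ 661.6615.
Since α = 2/3 < 1, p = c/n^{2/3} ≫ 1/n is above the triangle threshold p ~ 1/n. Asymptotically E[X] ~ (c³/6)·n^{3(1−α)} = (4³/6)·n^{1} → ∞; triangles are abundant w.h.p.

E[X] ≈ 661.6615; in regime p = Θ(1/n^{2/3}) E[X] diverges (above the triangle threshold p ~ 1/n).


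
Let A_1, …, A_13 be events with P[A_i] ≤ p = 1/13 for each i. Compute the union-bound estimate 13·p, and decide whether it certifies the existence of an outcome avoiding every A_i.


Union bound: P[∪_{i=1}^{13} A_i] ≤ Σ_i P[A_i] ≤ 13·p = 13·(1/13) = 1.
Numerically: 1 ≈ 1.000000.
Is 1 < 1? NO.
Since the bound 1 is ≥ 1, the union bound is uninformative here; it does NOT by itself certify existence.

13·p = 1 ≈ 1.000000; existence NOT certified by the union bound.


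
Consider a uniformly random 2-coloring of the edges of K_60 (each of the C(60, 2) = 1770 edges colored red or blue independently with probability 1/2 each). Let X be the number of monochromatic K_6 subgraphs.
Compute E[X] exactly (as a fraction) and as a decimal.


Let X = Σ_S X_S over the C(60, 6) = 50063860 subsets S of size 6, where X_S = 1 if the K_6 on S is monochromatic.
For a fixed S, the K_6 on S has C(6, 2) = 15 edges. P[all 15 edges red] = (1/2)^15, and likewise for blue, so P[monochromatic] = 2·(1/2)^15 = 2^{1 − 15} = 1/16384.
By linearity: E[X] = C(60, 6) · 2^{1 − 15} = 50063860 · 1/16384 = 12515965/4096.
Numerically: E[X] ≈ 3055.65552.

E[X] = C(60,6)·2^(1−C(6,2)) = 12515965/4096 ≈ 3055.65552.


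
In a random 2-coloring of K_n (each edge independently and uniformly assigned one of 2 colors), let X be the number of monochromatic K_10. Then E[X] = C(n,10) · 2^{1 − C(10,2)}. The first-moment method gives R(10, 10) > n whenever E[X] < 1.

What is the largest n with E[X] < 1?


We need C(n, 10) · 2^{1 − 45} < 1, i.e. C(n, 10) < 2^{45 − 1} = 17592186044416.
Check values of n near the boundary:
  n = 94: C(94, 10) = 9041256841903; 9041256841903 < 17592186044416? YES
  n = 95: C(95, 10) = 10104934117421; 10104934117421 < 17592186044416? YES
  n = 96: C(96, 10) = 11279926456656; 11279926456656 < 17592186044416? YES
  n = 97: C(97, 10) = 12576469727536; 12576469727536 < 17592186044416? YES
  n = 98: C(98, 10) = 14005614014756; 14005614014756 < 17592186044416? YES
  n = 99: C(99, 10) = 15579278510796; 15579278510796 < 17592186044416? YES
  n = 100: C(100, 10) = 17310309456440; 17310309456440 < 17592186044416? YES
  n = 101: C(101, 10) = 19212541264840; 19212541264840 < 17592186044416? NO
  n = 102: C(102, 10) = 21300860967540; 21300860967540 < 17592186044416? NO
  n = 103: C(103, 10) = 23591276125340; 23591276125340 < 17592186044416? NO
The largest n with C(n, 10) < 17592186044416 is n = 100 (where E[X] = 2163788682055/2199023255552 ≈ 0.983977). Hence R(10, 10) > 100, i.e. R(10, 10) ≥ 101.

Largest n = 100; hence R(10, 10) > 100.


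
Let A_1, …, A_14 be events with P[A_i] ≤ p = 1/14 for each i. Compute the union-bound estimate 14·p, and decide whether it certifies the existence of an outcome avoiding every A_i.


Union bound: P[∪_{i=1}^{14} A_i] ≤ Σ_i P[A_i] ≤ 14·p = 14·(1/14) = 1.
Numerically: 1 ≈ 1.000.
Is 1 < 1? NO.
Since the bound 1 is ≥ 1, the union bound is uninformative here; it does NOT by itself certify existence.

14·p = 1 ≈ 1.000; existence NOT certified by the union bound.


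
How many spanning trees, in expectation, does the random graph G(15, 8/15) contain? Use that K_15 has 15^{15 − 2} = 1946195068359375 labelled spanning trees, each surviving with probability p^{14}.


K_15 has 15^{15 − 2} = 1946195068359375 labelled spanning trees.
For each such spanning tree H, let X_H = 1 if all 14 edges of H are present in G. Then P[X_H = 1] = p^{14} = (8/15)^{14} = 4398046511104/29192926025390625.
By linearity of expectation: E[X] = Σ_H E[X_H] = 1946195068359375 · p^{14} = 1946195068359375 · 4398046511104/29192926025390625 = 4398046511104/15.
Numerically: E[X] ≈ 2.932e+11.

E[X] = 1946195068359375 · (8/15)^{14} = 4398046511104/15 ≈ 2.932e+11.


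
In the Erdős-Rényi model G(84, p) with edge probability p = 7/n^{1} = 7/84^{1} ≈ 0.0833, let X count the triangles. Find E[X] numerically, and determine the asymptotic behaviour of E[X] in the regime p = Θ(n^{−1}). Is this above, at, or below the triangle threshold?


Number of potential triangles: C(84, 3) = 95284.
Each occurs with probability p³ ≈ (0.0833)³ ≈ 5.78704e-04.
By linearity: E[X] = C(84, 3)·p³ ≈ 95284 · 5.78704e-04 ≈ 55.141.
Here α = 1, so p = 7/n is exactly at the triangle threshold p ~ 1/n. Asymptotically E[X] → c³/6 = 7³/6 = 343/6 ≈ 57.167, a bounded constant. In this regime the triangle count is asymptotically Poisson(c³/6).

E[X] ≈ 55.141; in regime p = Θ(1/n^{1}) E[X] stays bounded (at the triangle threshold p ~ 1/n).


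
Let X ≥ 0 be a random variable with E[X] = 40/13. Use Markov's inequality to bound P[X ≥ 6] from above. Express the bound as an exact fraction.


μ = E[X] = 40/13, a = 6.
Markov: P[X ≥ 6] ≤ μ/a = (40/13)/6 = 20/39.
Numerically: ≈ 0.513.
(Since a = 6 > μ = 3.077, the bound 20/39 is < 1 and informative.)

P[X ≥ 6] ≤ 20/39 ≈ 0.513.


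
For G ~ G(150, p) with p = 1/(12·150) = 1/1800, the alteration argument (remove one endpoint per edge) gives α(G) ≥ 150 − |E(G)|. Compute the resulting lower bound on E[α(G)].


E[|E(G)|] = C(150, 2)·p = 11175 · (1/1800) = 149/24.
E[α(G)] ≥ n − E[|E(G)|] = 150 − 149/24 = 3451/24.
Numerically: ≈ 143.7917.
(This is only a lower bound; the true E[α(G)] may be larger.)

E[α(G)] ≥ 3451/24 ≈ 143.7917.


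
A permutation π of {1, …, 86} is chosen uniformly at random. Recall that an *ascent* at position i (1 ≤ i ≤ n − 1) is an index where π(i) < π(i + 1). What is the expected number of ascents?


Write X = Σ X_I over i = 1, …, 85, with X_I the indicator of one ascent.
There are 85 indicators.
For each fixed i, the pair (π(i), π(i+1)) is a uniformly random ordered pair of distinct values from {1, …, 86}; by symmetry P[π(i) < π(i+1)] = 1/2.
By linearity: E[X] = 85 · (1/2) = (86 − 1) · (1/2) = 85/2 ≈ 42.500.

E[X] = 85/2 = 42.500.


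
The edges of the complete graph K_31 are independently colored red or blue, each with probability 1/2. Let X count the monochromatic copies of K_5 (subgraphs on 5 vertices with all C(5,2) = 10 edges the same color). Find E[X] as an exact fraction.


Let X = Σ_S X_S over the C(31, 5) = 169911 subsets S of size 5, where X_S = 1 if the K_5 on S is monochromatic.
For a fixed S, the K_5 on S has C(5, 2) = 10 edges. P[all 10 edges red] = (1/2)^10, and likewise for blue, so P[monochromatic] = 2·(1/2)^10 = 2^{1 − 10} = 1/512.
By linearity: E[X] = C(31, 5) · 2^{1 − 10} = 169911 · 1/512 = 169911/512.
Numerically: E[X] ≈ 331.85742.

E[X] = C(31,5)·2^(1−C(5,2)) = 169911/512 ≈ 331.85742.


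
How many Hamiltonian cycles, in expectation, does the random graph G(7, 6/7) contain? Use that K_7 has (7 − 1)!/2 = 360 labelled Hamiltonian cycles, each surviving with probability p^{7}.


K_7 has (7 − 1)!/2 = 360 labelled Hamiltonian cycles.
For each such Hamiltonian cycle H, let X_H = 1 if all 7 edges of H are present in G. Then P[X_H = 1] = p^{7} = (6/7)^{7} = 279936/823543.
By linearity: E[X] = Σ_H E[X_H] = 360 · p^{7} = 360 · 279936/823543 = 100776960/823543.
Numerically: E[X] ≈ 122.37.

E[X] = 360 · (6/7)^{7} = 100776960/823543 ≈ 122.37.


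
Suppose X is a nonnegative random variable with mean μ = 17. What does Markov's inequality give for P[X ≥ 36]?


μ = E[X] = 17, a = 36.
Markov: P[X ≥ 36] ≤ μ/a = (17)/36 = 17/36.
Numerically: ≈ 0.4722.
(Since a = 36 > μ = 17.0000, the bound 17/36 is < 1 and informative.)

P[X ≥ 36] ≤ 17/36 ≈ 0.4722.


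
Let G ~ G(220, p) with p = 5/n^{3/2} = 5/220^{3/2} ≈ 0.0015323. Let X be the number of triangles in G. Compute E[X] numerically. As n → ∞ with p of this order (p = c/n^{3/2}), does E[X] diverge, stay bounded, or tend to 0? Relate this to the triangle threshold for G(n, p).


Number of potential triangles: C(220, 3) = 1750540.
Each occurs with probability p³ ≈ (0.0015323)³ ≈ 3.5975592e-09.
By linearity: E[X] = C(220, 3)·p³ ≈ 1750540 · 3.5975592e-09 ≈ 0.00630.
Since α = 3/2 > 1, p = c/n^{3/2} = o(1/n) is below the triangle threshold p ~ 1/n. Asymptotically E[X] ~ (c³/6)·n^{3(1−α)} = (5³/6)·n^{-1.5} → 0, so by Markov's inequality G has no triangles w.h.p.

E[X] ≈ 0.00630; in regime p = Θ(1/n^{3/2}) E[X] tends to 0 (below the triangle threshold p ~ 1/n).


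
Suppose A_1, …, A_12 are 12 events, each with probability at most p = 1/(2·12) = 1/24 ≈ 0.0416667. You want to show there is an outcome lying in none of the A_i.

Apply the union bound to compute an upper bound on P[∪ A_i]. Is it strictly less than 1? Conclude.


Union bound: P[∪_{i=1}^{12} A_i] ≤ Σ_i P[A_i] ≤ 12·p = 12·(1/24) = 1/2.
Numerically: 1/2 ≈ 0.5000000.
Is 1/2 < 1? YES.
Since P[∪ A_i] ≤ 1/2 < 1, the complement has P[∩ A_i^c] ≥ 1 − 1/2 = 1/2 > 0, so some outcome avoids every A_i.

12·p = 1/2 ≈ 0.5000000; existence CERTIFIED by the union bound.


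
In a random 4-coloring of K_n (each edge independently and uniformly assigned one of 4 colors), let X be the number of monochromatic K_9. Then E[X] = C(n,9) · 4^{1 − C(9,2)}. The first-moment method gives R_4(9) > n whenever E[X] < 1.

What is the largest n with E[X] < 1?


We need C(n, 9) · 4^{1 − 36} < 1, i.e. C(n, 9) < 4^{36 − 1} = 1180591620717411303424.
Check values of n near the boundary:
  n = 908: C(908, 9) = 1111058428637338083100; 1111058428637338083100 < 1180591620717411303424? YES
  n = 909: C(909, 9) = 1122169012923711463931; 1122169012923711463931 < 1180591620717411303424? YES
  n = 910: C(910, 9) = 1133378248346922788210; 1133378248346922788210 < 1180591620717411303424? YES
  n = 911: C(911, 9) = 1144686900492291197405; 1144686900492291197405 < 1180591620717411303424? YES
  n = 912: C(912, 9) = 1156095740032081475120; 1156095740032081475120 < 1180591620717411303424? YES
  n = 913: C(913, 9) = 1167605542753639808390; 1167605542753639808390 < 1180591620717411303424? YES
  n = 914: C(914, 9) = 1179217089587653905932; 1179217089587653905932 < 1180591620717411303424? YES
  n = 915: C(915, 9) = 1190931166636537885130; 1190931166636537885130 < 1180591620717411303424? NO
The largest n with C(n, 9) < 1180591620717411303424 is n = 914 (where E[X] = 294804272396913476483/295147905179352825856 ≈ 0.9988). Hence R_4(9) > 914, i.e. R_4(9) ≥ 915.

Largest n = 914; hence R_4(9) > 914.


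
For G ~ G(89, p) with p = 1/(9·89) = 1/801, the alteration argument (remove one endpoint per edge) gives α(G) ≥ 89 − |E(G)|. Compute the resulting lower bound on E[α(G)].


E[|E(G)|] = C(89, 2)·p = 3916 · (1/801) = 44/9.
E[α(G)] ≥ n − E[|E(G)|] = 89 − 44/9 = 757/9.
Numerically: ≈ 84.111111.
(This is only a lower bound; the true E[α(G)] may be larger.)

E[α(G)] ≥ 757/9 ≈ 84.111111.


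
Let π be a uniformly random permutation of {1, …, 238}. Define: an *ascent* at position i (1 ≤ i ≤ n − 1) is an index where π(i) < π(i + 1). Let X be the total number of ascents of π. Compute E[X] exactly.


Write X = Σ X_I over i = 1, …, 237, with X_I the indicator of one ascent.
There are 237 indicators.
For each fixed i, the pair (π(i), π(i+1)) is a uniformly random ordered pair of distinct values from {1, …, 238}; by symmetry P[π(i) < π(i+1)] = 1/2.
By linearity: E[X] = 237 · (1/2) = (238 − 1) · (1/2) = 237/2 ≈ 118.500000.

E[X] = 237/2 = 118.500000.


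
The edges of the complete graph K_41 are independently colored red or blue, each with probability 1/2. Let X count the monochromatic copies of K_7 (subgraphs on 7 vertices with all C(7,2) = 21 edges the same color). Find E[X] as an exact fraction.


Let X = Σ_S X_S over the C(41, 7) = 22481940 subsets S of size 7, where X_S = 1 if the K_7 on S is monochromatic.
For a fixed S, the K_7 on S has C(7, 2) = 21 edges. P[all 21 edges red] = (1/2)^21, and likewise for blue, so P[monochromatic] = 2·(1/2)^21 = 2^{1 − 21} = 1/1048576.
By linearity: E[X] = C(41, 7) · 2^{1 − 21} = 22481940 · 1/1048576 = 5620485/262144.
Numerically: E[X] ≈ 21.440449.

E[X] = C(41,7)·2^(1−C(7,2)) = 5620485/262144 ≈ 21.440449.


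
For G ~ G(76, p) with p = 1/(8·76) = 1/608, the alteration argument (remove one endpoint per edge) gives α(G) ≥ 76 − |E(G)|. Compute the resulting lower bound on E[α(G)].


E[|E(G)|] = C(76, 2)·p = 2850 · (1/608) = 75/16.
E[α(G)] ≥ n − E[|E(G)|] = 76 − 75/16 = 1141/16.
Numerically: ≈ 71.312500.
(This is only a lower bound; the true E[α(G)] may be larger.)

E[α(G)] ≥ 1141/16 ≈ 71.312500.


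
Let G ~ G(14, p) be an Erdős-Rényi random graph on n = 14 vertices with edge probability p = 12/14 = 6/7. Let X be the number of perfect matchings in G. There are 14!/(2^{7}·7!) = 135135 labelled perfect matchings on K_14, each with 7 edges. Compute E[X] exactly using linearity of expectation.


K_14 has 14!/(2^{7}·7!) = 135135 labelled perfect matchings.
For each such perfect matching H, let X_H = 1 if all 7 edges of H are present in G. Then P[X_H = 1] = p^{7} = (6/7)^{7} = 279936/823543.
By linearity: E[X] = Σ_H E[X_H] = 135135 · p^{7} = 135135 · 279936/823543 = 5404164480/117649.
Numerically: E[X] ≈ 45934.6.

E[X] = 135135 · (6/7)^{7} = 5404164480/117649 ≈ 45934.6.


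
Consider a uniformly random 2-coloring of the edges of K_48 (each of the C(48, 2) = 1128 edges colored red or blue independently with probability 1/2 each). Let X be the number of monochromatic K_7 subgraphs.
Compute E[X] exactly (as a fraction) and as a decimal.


Let X = Σ_S X_S over the C(48, 7) = 73629072 subsets S of size 7, where X_S = 1 if the K_7 on S is monochromatic.
For a fixed S, the K_7 on S has C(7, 2) = 21 edges. P[all 21 edges red] = (1/2)^21, and likewise for blue, so P[monochromatic] = 2·(1/2)^21 = 2^{1 − 21} = 1/1048576.
By linearity: E[X] = C(48, 7) · 2^{1 − 21} = 73629072 · 1/1048576 = 4601817/65536.
Numerically: E[X] ≈ 70.218.

E[X] = C(48,7)·2^(1−C(7,2)) = 4601817/65536 ≈ 70.218.


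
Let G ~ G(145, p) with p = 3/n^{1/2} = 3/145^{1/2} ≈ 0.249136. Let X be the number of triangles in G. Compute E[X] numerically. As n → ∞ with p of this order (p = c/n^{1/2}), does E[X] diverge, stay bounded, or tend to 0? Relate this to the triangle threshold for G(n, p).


Number of potential triangles: C(145, 3) = 497640.
Each occurs with probability p³ ≈ (0.249136)³ ≈ 1.54636411e-02.
By linearity: E[X] = C(145, 3)·p³ ≈ 497640 · 1.54636411e-02 ≈ 7695.326345.
Since α = 1/2 < 1, p = c/n^{1/2} ≫ 1/n is above the triangle threshold p ~ 1/n. Asymptotically E[X] ~ (c³/6)·n^{3(1−α)} = (3³/6)·n^{1.5} → ∞; triangles are abundant w.h.p.

E[X] ≈ 7695.326345; in regime p = Θ(1/n^{1/2}) E[X] diverges (above the triangle threshold p ~ 1/n).


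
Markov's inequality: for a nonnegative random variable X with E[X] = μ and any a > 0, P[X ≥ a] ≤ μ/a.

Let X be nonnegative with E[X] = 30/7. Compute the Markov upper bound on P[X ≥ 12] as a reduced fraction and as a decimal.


μ = E[X] = 30/7, a = 12.
Markov: P[X ≥ 12] ≤ μ/a = (30/7)/12 = 5/14.
Numerically: ≈ 0.357143.
(Since a = 12 > μ = 4.285714, the bound 5/14 is < 1 and informative.)

P[X ≥ 12] ≤ 5/14 ≈ 0.357143.


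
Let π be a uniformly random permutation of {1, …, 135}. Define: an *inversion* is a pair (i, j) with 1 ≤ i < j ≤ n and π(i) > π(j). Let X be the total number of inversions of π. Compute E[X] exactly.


Write X = Σ X_I over the C(135, 2) = 9045 pairs i < j, with X_I the indicator of one inversion.
There are 9045 indicators.
For each fixed pair i < j, the values π(i) and π(j) are two distinct elements of {1, …, 135} in uniformly random order; by symmetry P[π(i) > π(j)] = 1/2.
By linearity: E[X] = 9045 · (1/2) = C(135, 2) · (1/2) = 9045/2 = 9045/2 ≈ 4522.5000.

E[X] = 9045/2 = 4522.5000.


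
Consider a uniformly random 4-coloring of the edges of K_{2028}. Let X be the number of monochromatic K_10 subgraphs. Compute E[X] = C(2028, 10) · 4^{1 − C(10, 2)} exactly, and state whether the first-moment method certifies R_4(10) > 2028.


E[X] = C(2028, 10) · 4^{1 − 45} = 317149973285521499299300410 · 4^{−44} = 317149973285521499299300410/309485009821345068724781056.
As a reduced fraction: E[X] = 158574986642760749649650205/154742504910672534362390528 ≈ 1.0247668.
Is E[X] < 1? NO.
Since E[X] ≥ 1, the first-moment bound is inconclusive at n = 2028; it does NOT by itself certify R_4(10) > 2028.

E[X] = 158574986642760749649650205/154742504910672534362390528 ≈ 1.0247668; E[X] ≥ 1; first-moment method inconclusive here.


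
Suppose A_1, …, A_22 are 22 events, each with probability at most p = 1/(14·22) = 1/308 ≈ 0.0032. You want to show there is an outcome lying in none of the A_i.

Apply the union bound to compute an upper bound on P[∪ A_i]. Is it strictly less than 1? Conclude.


Union bound: P[∪_{i=1}^{22} A_i] ≤ Σ_i P[A_i] ≤ 22·p = 22·(1/308) = 1/14.
Numerically: 1/14 ≈ 0.0714.
Is 1/14 < 1? YES.
Since P[∪ A_i] ≤ 1/14 < 1, the complement has P[∩ A_i^c] ≥ 1 − 1/14 = 13/14 > 0, so some outcome avoids every A_i.

22·p = 1/14 ≈ 0.0714; existence CERTIFIED by the union bound.


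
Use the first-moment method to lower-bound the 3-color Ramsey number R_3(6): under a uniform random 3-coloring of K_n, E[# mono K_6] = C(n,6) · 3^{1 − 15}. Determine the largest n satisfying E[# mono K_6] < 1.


We need C(n, 6) · 3^{1 − 15} < 1, i.e. C(n, 6) < 3^{15 − 1} = 4782969.
Check values of n near the boundary:
  n = 37: C(37, 6) = 2324784; 2324784 < 4782969? YES
  n = 38: C(38, 6) = 2760681; 2760681 < 4782969? YES
  n = 39: C(39, 6) = 3262623; 3262623 < 4782969? YES
  n = 40: C(40, 6) = 3838380; 3838380 < 4782969? YES
  n = 41: C(41, 6) = 4496388; 4496388 < 4782969? YES
  n = 42: C(42, 6) = 5245786; 5245786 < 4782969? NO
  n = 43: C(43, 6) = 6096454; 6096454 < 4782969? NO
The largest n with C(n, 6) < 4782969 is n = 41 (where E[X] = 1498796/1594323 ≈ 0.9401). Hence R_3(6) > 41, i.e. R_3(6) ≥ 42.

Largest n = 41; hence R_3(6) > 41.


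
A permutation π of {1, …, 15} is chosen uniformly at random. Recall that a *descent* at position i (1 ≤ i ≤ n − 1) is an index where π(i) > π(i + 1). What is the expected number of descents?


Write X = Σ X_I over i = 1, …, 14, with X_I the indicator of one descent.
There are 14 indicators.
For each fixed i, the pair (π(i), π(i+1)) is a uniformly random ordered pair of distinct values from {1, …, 15}; by symmetry P[π(i) > π(i+1)] = 1/2.
By linearity: E[X] = 14 · (1/2) = (15 − 1) · (1/2) = 7 ≈ 7.00000.

E[X] = 7 = 7.00000.


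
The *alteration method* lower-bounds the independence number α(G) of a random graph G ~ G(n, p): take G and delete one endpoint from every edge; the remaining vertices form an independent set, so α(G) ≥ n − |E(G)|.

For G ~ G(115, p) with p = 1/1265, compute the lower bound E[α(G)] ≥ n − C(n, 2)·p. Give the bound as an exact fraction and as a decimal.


E[|E(G)|] = C(115, 2)·p = 6555 · (1/1265) = 57/11.
E[α(G)] ≥ n − E[|E(G)|] = 115 − 57/11 = 1208/11.
Numerically: ≈ 109.81818.
(This is only a lower bound; the true E[α(G)] may be larger.)

E[α(G)] ≥ 1208/11 ≈ 109.81818.


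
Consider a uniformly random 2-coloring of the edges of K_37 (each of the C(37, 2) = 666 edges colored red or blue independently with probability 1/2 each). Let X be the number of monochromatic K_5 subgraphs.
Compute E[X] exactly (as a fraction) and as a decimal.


Let X = Σ_S X_S over the C(37, 5) = 435897 subsets S of size 5, where X_S = 1 if the K_5 on S is monochromatic.
For a fixed S, the K_5 on S has C(5, 2) = 10 edges. P[all 10 edges red] = (1/2)^10, and likewise for blue, so P[monochromatic] = 2·(1/2)^10 = 2^{1 − 10} = 1/512.
Summing: E[X] = C(37, 5) · 2^{1 − 10} = 435897 · 1/512 = 435897/512.
Numerically: E[X] ≈ 851.361.

E[X] = C(37,5)·2^(1−C(5,2)) = 435897/512 ≈ 851.361.


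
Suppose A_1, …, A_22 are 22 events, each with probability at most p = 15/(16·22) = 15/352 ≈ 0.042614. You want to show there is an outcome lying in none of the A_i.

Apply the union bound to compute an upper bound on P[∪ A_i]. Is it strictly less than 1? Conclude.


Union bound: P[∪_{i=1}^{22} A_i] ≤ Σ_i P[A_i] ≤ 22·p = 22·(15/352) = 15/16.
Numerically: 15/16 ≈ 0.937500.
Is 15/16 < 1? YES.
Since P[∪ A_i] ≤ 15/16 < 1, the complement has P[∩ A_i^c] ≥ 1 − 15/16 = 1/16 > 0, so some outcome avoids every A_i.

22·p = 15/16 ≈ 0.937500; existence CERTIFIED by the union bound.


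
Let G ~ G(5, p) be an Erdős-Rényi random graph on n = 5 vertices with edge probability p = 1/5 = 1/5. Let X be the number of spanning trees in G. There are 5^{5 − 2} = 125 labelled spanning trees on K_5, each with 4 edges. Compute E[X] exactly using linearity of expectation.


K_5 has 5^{5 − 2} = 125 labelled spanning trees.
For each such spanning tree H, let X_H = 1 if all 4 edges of H are present in G. Then P[X_H = 1] = p^{4} = (1/5)^{4} = 1/625.
Summing the indicators: E[X] = Σ_H E[X_H] = 125 · p^{4} = 125 · 1/625 = 1/5.
Numerically: E[X] ≈ 0.2.

E[X] = 125 · (1/5)^{4} = 1/5 ≈ 0.2.


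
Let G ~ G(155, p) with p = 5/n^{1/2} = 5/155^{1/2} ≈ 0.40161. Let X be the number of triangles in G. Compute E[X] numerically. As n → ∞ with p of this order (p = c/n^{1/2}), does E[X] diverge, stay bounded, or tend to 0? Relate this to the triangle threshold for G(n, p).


Number of potential triangles: C(155, 3) = 608685.
Each occurs with probability p³ ≈ (0.40161)³ ≈ 6.4775752e-02.
By linearity: E[X] = C(155, 3)·p³ ≈ 608685 · 6.4775752e-02 ≈ 39428.02881.
Since α = 1/2 < 1, p = c/n^{1/2} ≫ 1/n is above the triangle threshold p ~ 1/n. Asymptotically E[X] ~ (c³/6)·n^{3(1−α)} = (5³/6)·n^{1.5} → ∞; triangles are abundant w.h.p.

E[X] ≈ 39428.02881; in regime p = Θ(1/n^{1/2}) E[X] diverges (above the triangle threshold p ~ 1/n).


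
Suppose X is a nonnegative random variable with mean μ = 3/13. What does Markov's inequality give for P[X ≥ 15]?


μ = E[X] = 3/13, a = 15.
Markov: P[X ≥ 15] ≤ μ/a = (3/13)/15 = 1/65.
Numerically: ≈ 0.01538.
(Since a = 15 > μ = 0.23077, the bound 1/65 is < 1 and informative.)

P[X ≥ 15] ≤ 1/65 ≈ 0.01538.


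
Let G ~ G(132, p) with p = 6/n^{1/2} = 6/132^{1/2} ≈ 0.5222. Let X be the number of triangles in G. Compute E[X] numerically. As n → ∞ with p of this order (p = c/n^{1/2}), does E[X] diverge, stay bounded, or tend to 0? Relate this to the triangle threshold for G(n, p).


Number of potential triangles: C(132, 3) = 374660.
Each occurs with probability p³ ≈ (0.5222)³ ≈ 1.424272e-01.
By linearity: E[X] = C(132, 3)·p³ ≈ 374660 · 1.424272e-01 ≈ 53361.7647.
Since α = 1/2 < 1, p = c/n^{1/2} ≫ 1/n is above the triangle threshold p ~ 1/n. Asymptotically E[X] ~ (c³/6)·n^{3(1−α)} = (6³/6)·n^{1.5} → ∞; triangles are abundant w.h.p.

E[X] ≈ 53361.7647; in regime p = Θ(1/n^{1/2}) E[X] diverges (above the triangle threshold p ~ 1/n).


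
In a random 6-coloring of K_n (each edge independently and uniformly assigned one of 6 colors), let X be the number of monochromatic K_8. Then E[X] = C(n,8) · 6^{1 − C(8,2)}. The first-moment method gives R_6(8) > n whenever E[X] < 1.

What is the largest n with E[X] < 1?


We need C(n, 8) · 6^{1 − 28} < 1, i.e. C(n, 8) < 6^{28 − 1} = 1023490369077469249536.
Check values of n near the boundary:
  n = 1593: C(1593, 8) = 1010555394551193970323; 1010555394551193970323 < 1023490369077469249536? YES
  n = 1594: C(1594, 8) = 1015652773590544255167; 1015652773590544255167 < 1023490369077469249536? YES
  n = 1595: C(1595, 8) = 1020772636343363633895; 1020772636343363633895 < 1023490369077469249536? YES
  n = 1596: C(1596, 8) = 1025915067760710553965; 1025915067760710553965 < 1023490369077469249536? NO
  n = 1597: C(1597, 8) = 1031080153060953275445; 1031080153060953275445 < 1023490369077469249536? NO
  n = 1598: C(1598, 8) = 1036267977730442348529; 1036267977730442348529 < 1023490369077469249536? NO
The largest n with C(n, 8) < 1023490369077469249536 is n = 1595 (where E[X] = 113419181815929292655/113721152119718805504 ≈ 0.9973). Hence R_6(8) > 1595, i.e. R_6(8) ≥ 1596.

Largest n = 1595; hence R_6(8) > 1595.


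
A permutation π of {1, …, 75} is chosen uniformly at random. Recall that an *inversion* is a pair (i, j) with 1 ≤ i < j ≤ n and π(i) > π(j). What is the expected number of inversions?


Write X = Σ X_I over the C(75, 2) = 2775 pairs i < j, with X_I the indicator of one inversion.
There are 2775 indicators.
For each fixed pair i < j, the values π(i) and π(j) are two distinct elements of {1, …, 75} in uniformly random order; by symmetry P[π(i) > π(j)] = 1/2.
By linearity: E[X] = 2775 · (1/2) = C(75, 2) · (1/2) = 2775/2 = 2775/2 ≈ 1387.5000.

E[X] = 2775/2 = 1387.5000.


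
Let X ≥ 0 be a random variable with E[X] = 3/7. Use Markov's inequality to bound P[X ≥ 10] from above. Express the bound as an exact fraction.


μ = E[X] = 3/7, a = 10.
Markov: P[X ≥ 10] ≤ μ/a = (3/7)/10 = 3/70.
Numerically: ≈ 0.043.
(Since a = 10 > μ = 0.429, the bound 3/70 is < 1 and informative.)

P[X ≥ 10] ≤ 3/70 ≈ 0.043.


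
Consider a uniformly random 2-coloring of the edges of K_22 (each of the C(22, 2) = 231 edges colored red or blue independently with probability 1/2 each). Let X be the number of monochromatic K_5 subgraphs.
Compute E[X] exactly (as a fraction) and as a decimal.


Let X = Σ_S X_S over the C(22, 5) = 26334 subsets S of size 5, where X_S = 1 if the K_5 on S is monochromatic.
For a fixed S, the K_5 on S has C(5, 2) = 10 edges. P[all 10 edges red] = (1/2)^10, and likewise for blue, so P[monochromatic] = 2·(1/2)^10 = 2^{1 − 10} = 1/512.
By linearity of expectation: E[X] = C(22, 5) · 2^{1 − 10} = 26334 · 1/512 = 13167/256.
Numerically: E[X] ≈ 51.4336.

E[X] = C(22,5)·2^(1−C(5,2)) = 13167/256 ≈ 51.4336.


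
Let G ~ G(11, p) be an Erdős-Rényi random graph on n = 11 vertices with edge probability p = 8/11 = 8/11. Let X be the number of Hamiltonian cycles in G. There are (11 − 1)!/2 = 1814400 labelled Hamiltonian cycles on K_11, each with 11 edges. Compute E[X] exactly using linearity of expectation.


K_11 has (11 − 1)!/2 = 1814400 labelled Hamiltonian cycles.
For each such Hamiltonian cycle H, let X_H = 1 if all 11 edges of H are present in G. Then P[X_H = 1] = p^{11} = (8/11)^{11} = 8589934592/285311670611.
By linearity: E[X] = Σ_H E[X_H] = 1814400 · p^{11} = 1814400 · 8589934592/285311670611 = 15585577323724800/285311670611.
Numerically: E[X] ≈ 5.463e+04.

E[X] = 1814400 · (8/11)^{11} = 15585577323724800/285311670611 ≈ 5.463e+04.


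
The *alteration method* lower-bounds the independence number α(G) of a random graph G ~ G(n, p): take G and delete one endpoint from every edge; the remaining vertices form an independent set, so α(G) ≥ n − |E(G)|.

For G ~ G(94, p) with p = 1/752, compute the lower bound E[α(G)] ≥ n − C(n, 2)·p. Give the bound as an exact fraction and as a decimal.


E[|E(G)|] = C(94, 2)·p = 4371 · (1/752) = 93/16.
E[α(G)] ≥ n − E[|E(G)|] = 94 − 93/16 = 1411/16.
Numerically: ≈ 88.1875.
(This is only a lower bound; the true E[α(G)] may be larger.)

E[α(G)] ≥ 1411/16 ≈ 88.1875.
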